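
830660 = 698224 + 132436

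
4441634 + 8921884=13363518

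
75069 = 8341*9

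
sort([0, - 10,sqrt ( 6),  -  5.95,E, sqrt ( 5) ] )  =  [ - 10,  -  5.95, 0,sqrt( 5), sqrt( 6),E ] 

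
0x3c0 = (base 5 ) 12320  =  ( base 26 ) 1ao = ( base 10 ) 960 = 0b1111000000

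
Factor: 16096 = 2^5*503^1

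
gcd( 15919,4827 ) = 1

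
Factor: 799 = 17^1*47^1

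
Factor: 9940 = 2^2*5^1 * 7^1*71^1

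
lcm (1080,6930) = 83160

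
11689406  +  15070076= 26759482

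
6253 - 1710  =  4543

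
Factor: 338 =2^1 * 13^2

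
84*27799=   2335116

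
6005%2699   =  607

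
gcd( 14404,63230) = 2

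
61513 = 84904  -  23391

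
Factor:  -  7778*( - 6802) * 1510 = 2^3 * 5^1*19^1*151^1*179^1*3889^1= 79887993560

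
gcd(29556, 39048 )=12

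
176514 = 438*403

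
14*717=10038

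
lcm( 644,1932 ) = 1932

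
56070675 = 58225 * 963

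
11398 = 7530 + 3868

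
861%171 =6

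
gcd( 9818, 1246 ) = 2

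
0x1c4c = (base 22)el6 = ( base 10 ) 7244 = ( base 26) AIG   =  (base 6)53312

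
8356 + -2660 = 5696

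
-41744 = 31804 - 73548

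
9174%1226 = 592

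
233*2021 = 470893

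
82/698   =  41/349 = 0.12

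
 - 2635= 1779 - 4414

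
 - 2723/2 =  - 1362 + 1/2=- 1361.50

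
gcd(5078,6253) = 1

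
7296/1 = 7296 = 7296.00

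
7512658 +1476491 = 8989149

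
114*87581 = 9984234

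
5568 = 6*928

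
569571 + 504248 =1073819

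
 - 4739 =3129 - 7868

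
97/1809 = 97/1809 = 0.05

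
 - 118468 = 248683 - 367151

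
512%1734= 512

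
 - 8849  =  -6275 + -2574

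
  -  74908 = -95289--20381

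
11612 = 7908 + 3704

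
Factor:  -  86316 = -2^2*3^1*7193^1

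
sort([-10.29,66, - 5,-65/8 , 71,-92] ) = [- 92,-10.29,  -  65/8, -5,66, 71]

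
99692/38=49846/19 = 2623.47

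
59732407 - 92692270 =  - 32959863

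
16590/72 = 2765/12= 230.42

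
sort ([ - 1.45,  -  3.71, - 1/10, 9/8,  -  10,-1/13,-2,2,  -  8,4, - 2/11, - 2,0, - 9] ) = [  -  10 ,  -  9, - 8,  -  3.71, - 2,  -  2, - 1.45, - 2/11, - 1/10,  -  1/13, 0,9/8,  2, 4]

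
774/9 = 86 = 86.00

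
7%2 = 1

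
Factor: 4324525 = 5^2*172981^1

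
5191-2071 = 3120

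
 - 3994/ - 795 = 3994/795 = 5.02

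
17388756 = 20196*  861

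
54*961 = 51894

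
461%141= 38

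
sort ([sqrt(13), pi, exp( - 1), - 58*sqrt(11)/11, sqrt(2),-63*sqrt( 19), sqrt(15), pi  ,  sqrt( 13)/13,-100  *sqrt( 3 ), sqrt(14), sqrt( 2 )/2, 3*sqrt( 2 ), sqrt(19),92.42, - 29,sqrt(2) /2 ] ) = [ - 63 *sqrt( 19), - 100 * sqrt( 3),- 29, - 58*sqrt( 11 )/11,sqrt( 13 ) /13, exp(-1), sqrt( 2)/2,  sqrt(2) /2, sqrt ( 2), pi, pi,sqrt( 13), sqrt( 14 ),  sqrt( 15 )  ,  3*sqrt( 2 ), sqrt(19),92.42]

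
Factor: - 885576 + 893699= 8123= 8123^1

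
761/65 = 761/65=   11.71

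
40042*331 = 13253902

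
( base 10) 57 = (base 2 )111001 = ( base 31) 1q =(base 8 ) 71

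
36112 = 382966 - 346854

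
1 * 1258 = 1258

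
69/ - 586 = -1  +  517/586 = - 0.12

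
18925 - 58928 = - 40003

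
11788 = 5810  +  5978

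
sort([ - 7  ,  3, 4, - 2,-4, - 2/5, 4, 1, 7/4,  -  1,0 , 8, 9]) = [ - 7,-4 ,-2, - 1, - 2/5,0, 1 , 7/4,3,4, 4 , 8,  9]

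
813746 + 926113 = 1739859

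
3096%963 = 207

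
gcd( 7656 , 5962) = 22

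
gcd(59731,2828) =7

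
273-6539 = -6266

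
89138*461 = 41092618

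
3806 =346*11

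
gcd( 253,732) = 1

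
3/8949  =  1/2983=0.00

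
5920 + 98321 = 104241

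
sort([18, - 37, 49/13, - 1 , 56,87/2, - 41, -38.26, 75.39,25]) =[ - 41,- 38.26, - 37, - 1 , 49/13, 18,25,87/2,56,75.39]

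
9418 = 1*9418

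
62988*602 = 37918776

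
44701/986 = 45 + 331/986=45.34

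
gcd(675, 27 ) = 27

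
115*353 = 40595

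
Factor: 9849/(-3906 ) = - 469/186 = - 2^( -1)*3^( - 1) * 7^1*31^( - 1 ) * 67^1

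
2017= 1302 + 715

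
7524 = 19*396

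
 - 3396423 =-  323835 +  - 3072588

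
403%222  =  181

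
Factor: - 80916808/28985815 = -2^3*5^(- 1)*7^1*59^( - 1) * 98257^ (-1 )*1444943^1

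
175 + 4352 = 4527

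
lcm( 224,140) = 1120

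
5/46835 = 1/9367 =0.00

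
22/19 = 1  +  3/19=1.16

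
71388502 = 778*91759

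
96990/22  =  48495/11 =4408.64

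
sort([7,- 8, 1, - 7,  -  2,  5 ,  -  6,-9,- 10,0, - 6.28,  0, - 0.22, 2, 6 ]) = [- 10 , - 9, - 8,  -  7 , - 6.28, - 6,-2, - 0.22,0,0, 1, 2,5,6,7]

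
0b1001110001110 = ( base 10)5006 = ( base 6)35102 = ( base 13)2381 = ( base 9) 6772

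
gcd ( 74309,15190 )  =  1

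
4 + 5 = 9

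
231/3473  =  231/3473=0.07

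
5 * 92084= 460420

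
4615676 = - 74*( - 62374)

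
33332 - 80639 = -47307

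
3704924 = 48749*76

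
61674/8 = 30837/4 = 7709.25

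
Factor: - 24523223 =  - 107^1*229189^1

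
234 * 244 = 57096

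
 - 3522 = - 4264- - 742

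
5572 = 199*28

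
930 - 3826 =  - 2896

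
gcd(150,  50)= 50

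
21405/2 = 10702 + 1/2 = 10702.50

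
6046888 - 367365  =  5679523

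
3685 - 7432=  - 3747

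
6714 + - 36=6678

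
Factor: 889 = 7^1*127^1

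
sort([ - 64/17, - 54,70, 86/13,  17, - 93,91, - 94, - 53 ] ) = [ - 94, - 93, - 54, - 53, - 64/17,86/13, 17,70, 91] 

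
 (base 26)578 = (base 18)B06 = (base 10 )3570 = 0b110111110010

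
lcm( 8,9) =72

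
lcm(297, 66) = 594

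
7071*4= 28284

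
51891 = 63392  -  11501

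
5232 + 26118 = 31350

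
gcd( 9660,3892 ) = 28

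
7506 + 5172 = 12678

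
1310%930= 380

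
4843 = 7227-2384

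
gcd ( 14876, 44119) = 1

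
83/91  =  83/91 =0.91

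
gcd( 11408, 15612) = 4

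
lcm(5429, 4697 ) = 418033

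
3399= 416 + 2983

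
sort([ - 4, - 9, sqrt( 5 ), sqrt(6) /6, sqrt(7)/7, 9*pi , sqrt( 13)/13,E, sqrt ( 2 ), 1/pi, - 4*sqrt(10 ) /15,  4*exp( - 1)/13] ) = [ - 9, - 4, - 4*sqrt ( 10)/15, 4*exp(  -  1)/13, sqrt ( 13) /13,1/pi, sqrt( 7 ) /7, sqrt( 6 ) /6, sqrt( 2),sqrt( 5 ),E,9 *pi] 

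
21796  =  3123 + 18673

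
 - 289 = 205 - 494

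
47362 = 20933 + 26429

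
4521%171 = 75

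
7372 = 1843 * 4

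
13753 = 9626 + 4127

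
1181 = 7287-6106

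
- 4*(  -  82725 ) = 330900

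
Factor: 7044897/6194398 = 2^(- 1)*3^1*7^(-1)*442457^( - 1) *2348299^1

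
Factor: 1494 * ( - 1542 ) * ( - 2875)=2^2*3^3*5^3*23^1*83^1*257^1 = 6623275500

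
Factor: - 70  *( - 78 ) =5460 = 2^2*3^1 * 5^1*7^1*13^1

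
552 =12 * 46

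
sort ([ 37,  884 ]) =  [ 37,  884 ]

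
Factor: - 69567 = -3^1*23189^1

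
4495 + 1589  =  6084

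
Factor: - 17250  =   - 2^1*3^1*5^3*23^1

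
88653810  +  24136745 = 112790555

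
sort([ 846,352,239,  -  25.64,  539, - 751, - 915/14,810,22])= [ - 751,- 915/14, - 25.64, 22, 239, 352,  539, 810,846]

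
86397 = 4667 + 81730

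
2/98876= 1/49438= 0.00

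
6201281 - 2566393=3634888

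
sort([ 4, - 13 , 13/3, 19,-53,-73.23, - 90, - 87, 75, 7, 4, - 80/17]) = [  -  90, - 87, - 73.23, - 53,  -  13,  -  80/17,4,4,  13/3, 7,  19,75]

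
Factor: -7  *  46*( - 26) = 2^2*7^1*13^1*23^1 = 8372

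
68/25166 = 34/12583= 0.00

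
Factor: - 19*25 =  - 5^2*19^1= -475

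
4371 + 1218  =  5589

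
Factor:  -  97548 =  - 2^2 * 3^1*11^1*739^1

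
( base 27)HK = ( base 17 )1b3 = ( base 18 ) 18B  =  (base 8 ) 737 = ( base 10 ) 479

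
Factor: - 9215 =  - 5^1*19^1*97^1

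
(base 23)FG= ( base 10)361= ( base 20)I1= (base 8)551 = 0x169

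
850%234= 148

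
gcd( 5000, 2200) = 200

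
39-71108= - 71069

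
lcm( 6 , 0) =0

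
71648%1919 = 645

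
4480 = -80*( - 56)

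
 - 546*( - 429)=234234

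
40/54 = 20/27 = 0.74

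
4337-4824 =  -487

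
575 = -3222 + 3797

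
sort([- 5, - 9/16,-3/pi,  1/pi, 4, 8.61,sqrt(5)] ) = [ - 5, - 3/pi, - 9/16, 1/pi, sqrt(5),4, 8.61 ]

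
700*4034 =2823800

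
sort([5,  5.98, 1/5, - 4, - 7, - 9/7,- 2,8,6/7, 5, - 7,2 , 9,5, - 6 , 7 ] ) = [ - 7, - 7,- 6, - 4,-2, - 9/7,1/5 , 6/7,2,5,5, 5,5.98,  7,8,9 ]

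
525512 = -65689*( - 8 ) 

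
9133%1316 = 1237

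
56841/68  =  835 + 61/68 = 835.90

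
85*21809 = 1853765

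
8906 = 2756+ 6150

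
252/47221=252/47221 = 0.01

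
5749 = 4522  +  1227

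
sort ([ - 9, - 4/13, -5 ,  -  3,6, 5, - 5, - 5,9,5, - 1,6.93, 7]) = [ - 9,  -  5, - 5, - 5,-3, - 1,  -  4/13,5,5,6,6.93,7,9] 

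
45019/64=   703 + 27/64 = 703.42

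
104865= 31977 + 72888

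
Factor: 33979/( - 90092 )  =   - 2^ ( - 2 )*11^1* 101^( - 1) * 223^(-1 )*3089^1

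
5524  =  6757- 1233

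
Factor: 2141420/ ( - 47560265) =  - 2^2*89^(  -  1) * 106877^(-1)*107071^1=-  428284/9512053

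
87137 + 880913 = 968050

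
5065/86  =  5065/86 = 58.90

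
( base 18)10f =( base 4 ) 11103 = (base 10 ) 339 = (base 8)523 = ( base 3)110120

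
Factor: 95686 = 2^1*47843^1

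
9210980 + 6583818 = 15794798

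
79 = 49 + 30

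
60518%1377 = 1307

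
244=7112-6868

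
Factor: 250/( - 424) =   -  2^ (- 2 )*5^3*53^(  -  1) =-  125/212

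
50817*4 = 203268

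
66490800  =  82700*804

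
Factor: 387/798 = 129/266  =  2^( - 1)*3^1*7^( - 1 )*19^( - 1 )*43^1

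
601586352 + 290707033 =892293385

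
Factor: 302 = 2^1*151^1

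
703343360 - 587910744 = 115432616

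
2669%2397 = 272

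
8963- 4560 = 4403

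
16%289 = 16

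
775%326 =123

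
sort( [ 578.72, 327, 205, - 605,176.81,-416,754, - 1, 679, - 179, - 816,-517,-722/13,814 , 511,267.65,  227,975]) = [ -816, - 605 , - 517, - 416, - 179,-722/13, - 1, 176.81,205,227,267.65,  327, 511 , 578.72,679, 754,814,975 ]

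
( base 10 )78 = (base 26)30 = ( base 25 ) 33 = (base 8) 116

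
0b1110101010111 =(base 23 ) e4d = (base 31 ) 7p9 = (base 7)30620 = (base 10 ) 7511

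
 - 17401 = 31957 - 49358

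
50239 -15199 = 35040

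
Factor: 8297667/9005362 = 2^( - 1)*3^3*7^1*43^1*101^( - 1 )*109^( - 1)*409^( - 1 )*1021^1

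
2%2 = 0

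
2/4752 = 1/2376= 0.00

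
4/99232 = 1/24808 = 0.00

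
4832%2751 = 2081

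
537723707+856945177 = 1394668884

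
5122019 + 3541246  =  8663265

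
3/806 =3/806  =  0.00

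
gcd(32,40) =8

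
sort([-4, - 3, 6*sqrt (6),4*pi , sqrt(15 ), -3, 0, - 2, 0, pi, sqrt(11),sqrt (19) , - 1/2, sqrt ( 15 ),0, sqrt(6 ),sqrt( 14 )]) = [-4, - 3, - 3, - 2, - 1/2, 0,  0,0, sqrt( 6 ), pi, sqrt( 11),  sqrt(14 ), sqrt( 15 ),sqrt ( 15 ), sqrt(19), 4 * pi,6 * sqrt( 6 )] 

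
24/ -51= - 8/17 = - 0.47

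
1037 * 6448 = 6686576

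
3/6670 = 3/6670 = 0.00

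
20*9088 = 181760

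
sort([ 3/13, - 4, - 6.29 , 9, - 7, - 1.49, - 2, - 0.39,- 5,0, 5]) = [ - 7,  -  6.29, - 5, - 4, - 2, - 1.49,-0.39, 0,3/13, 5,9]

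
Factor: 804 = 2^2*3^1*67^1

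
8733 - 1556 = 7177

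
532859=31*17189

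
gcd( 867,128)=1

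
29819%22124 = 7695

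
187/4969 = 187/4969 = 0.04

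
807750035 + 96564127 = 904314162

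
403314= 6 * 67219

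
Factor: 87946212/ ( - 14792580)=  - 7328851/1232715 = - 3^( - 1)*5^( - 1 )*11^( - 1 )*19^1 * 29^1*31^( - 1)*47^1 * 241^( - 1 ) * 283^1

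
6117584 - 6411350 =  - 293766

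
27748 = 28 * 991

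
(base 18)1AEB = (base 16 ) 2477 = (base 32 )93n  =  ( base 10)9335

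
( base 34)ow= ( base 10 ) 848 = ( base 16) 350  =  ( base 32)qg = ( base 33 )pn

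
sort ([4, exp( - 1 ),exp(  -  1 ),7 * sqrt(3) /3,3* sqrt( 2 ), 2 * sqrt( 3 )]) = [exp( - 1),exp( - 1), 2 * sqrt( 3 ),4,7*sqrt (3 )/3, 3 *sqrt( 2)]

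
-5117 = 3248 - 8365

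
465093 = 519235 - 54142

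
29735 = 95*313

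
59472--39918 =99390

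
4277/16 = 4277/16   =  267.31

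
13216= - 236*( - 56)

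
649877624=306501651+343375973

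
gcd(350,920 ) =10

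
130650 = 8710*15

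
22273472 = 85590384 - 63316912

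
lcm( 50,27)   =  1350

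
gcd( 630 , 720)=90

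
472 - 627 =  - 155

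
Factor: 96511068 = 2^2*3^3  *239^1*3739^1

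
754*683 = 514982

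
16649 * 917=15267133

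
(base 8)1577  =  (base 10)895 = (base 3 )1020011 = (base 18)2DD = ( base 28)13r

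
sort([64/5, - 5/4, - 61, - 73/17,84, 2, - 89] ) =[ - 89, -61, - 73/17, - 5/4, 2,64/5,84]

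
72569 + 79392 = 151961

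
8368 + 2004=10372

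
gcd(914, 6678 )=2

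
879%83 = 49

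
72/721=72/721=0.10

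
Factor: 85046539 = 85046539^1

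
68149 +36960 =105109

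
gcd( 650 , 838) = 2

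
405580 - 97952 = 307628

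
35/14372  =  35/14372  =  0.00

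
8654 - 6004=2650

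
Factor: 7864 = 2^3*983^1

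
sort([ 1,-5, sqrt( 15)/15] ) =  [  -  5, sqrt( 15 )/15 , 1] 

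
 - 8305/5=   -  1661 = - 1661.00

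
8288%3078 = 2132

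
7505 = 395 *19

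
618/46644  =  103/7774=0.01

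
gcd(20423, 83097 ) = 1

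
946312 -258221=688091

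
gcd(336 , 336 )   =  336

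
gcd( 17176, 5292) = 4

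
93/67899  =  31/22633=0.00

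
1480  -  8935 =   -  7455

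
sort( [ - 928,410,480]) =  [ - 928 , 410,480]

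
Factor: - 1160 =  - 2^3*5^1 * 29^1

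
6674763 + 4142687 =10817450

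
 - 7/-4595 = 7/4595 = 0.00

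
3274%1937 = 1337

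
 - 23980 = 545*(-44 )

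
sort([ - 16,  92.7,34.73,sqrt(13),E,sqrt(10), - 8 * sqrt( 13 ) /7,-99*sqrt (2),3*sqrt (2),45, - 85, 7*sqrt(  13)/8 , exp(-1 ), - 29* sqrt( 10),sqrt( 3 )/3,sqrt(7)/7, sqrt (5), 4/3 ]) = [ -99*sqrt( 2),-29*sqrt (10 ), - 85,-16,- 8 *sqrt( 13) /7,exp(-1),sqrt(7)/7,sqrt( 3)/3,  4/3,sqrt ( 5),E, 7 *sqrt(13)/8,sqrt(10),sqrt( 13 ) , 3*sqrt ( 2), 34.73,45,92.7 ] 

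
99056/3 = 99056/3 = 33018.67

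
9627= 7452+2175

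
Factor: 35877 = 3^1*11959^1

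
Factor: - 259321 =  - 259321^1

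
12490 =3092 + 9398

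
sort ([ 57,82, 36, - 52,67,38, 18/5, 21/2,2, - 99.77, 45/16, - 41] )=[ - 99.77, - 52, - 41, 2, 45/16,18/5, 21/2, 36, 38,  57, 67, 82]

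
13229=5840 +7389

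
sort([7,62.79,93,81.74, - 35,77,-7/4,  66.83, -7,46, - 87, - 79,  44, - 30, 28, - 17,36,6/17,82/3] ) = [ - 87, - 79, - 35, - 30, - 17,  -  7,-7/4,  6/17,7 , 82/3,28, 36,  44,46,62.79,  66.83,77, 81.74,  93] 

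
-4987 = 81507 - 86494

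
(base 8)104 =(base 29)2a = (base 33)22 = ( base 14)4c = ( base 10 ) 68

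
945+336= 1281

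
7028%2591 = 1846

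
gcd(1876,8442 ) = 938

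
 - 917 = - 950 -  - 33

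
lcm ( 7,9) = 63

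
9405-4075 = 5330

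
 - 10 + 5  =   - 5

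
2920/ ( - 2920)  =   - 1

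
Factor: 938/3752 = 1/4 = 2^( - 2) 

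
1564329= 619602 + 944727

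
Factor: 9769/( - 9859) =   -  9769^1*9859^( - 1 ) 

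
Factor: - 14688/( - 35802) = 2^4*3^ ( - 1)*13^( - 1 ) = 16/39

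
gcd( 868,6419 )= 7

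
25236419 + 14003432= 39239851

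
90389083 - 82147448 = 8241635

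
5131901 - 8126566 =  - 2994665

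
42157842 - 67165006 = -25007164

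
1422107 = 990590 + 431517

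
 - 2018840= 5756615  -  7775455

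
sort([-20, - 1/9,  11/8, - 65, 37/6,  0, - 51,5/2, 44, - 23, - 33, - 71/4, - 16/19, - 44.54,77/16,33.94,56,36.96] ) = [ - 65,  -  51, - 44.54,-33 , - 23, - 20, - 71/4, - 16/19, - 1/9, 0,11/8,  5/2 , 77/16, 37/6,33.94, 36.96,44,  56] 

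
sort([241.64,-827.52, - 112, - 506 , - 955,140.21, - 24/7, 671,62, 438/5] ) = [ - 955, - 827.52, - 506 , - 112, - 24/7, 62, 438/5 , 140.21, 241.64,  671 ]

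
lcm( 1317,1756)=5268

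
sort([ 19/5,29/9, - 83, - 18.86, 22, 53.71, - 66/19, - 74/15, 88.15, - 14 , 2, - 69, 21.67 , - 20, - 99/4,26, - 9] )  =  [ - 83,  -  69, - 99/4, - 20, - 18.86,-14,-9, - 74/15, - 66/19,2, 29/9, 19/5,21.67 , 22,26, 53.71, 88.15] 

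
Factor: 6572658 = 2^1*3^1 * 1095443^1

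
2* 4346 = 8692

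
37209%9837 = 7698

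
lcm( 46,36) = 828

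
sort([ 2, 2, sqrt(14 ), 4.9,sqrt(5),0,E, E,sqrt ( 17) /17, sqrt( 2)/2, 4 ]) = [ 0,sqrt(17 )/17,sqrt(2 )/2,2, 2,sqrt( 5),E,E, sqrt(14 ) , 4, 4.9 ] 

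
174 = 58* 3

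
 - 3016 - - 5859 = 2843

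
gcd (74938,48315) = 1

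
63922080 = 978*65360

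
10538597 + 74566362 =85104959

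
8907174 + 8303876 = 17211050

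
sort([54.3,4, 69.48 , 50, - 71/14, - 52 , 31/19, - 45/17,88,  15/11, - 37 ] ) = [  -  52, - 37,  -  71/14, - 45/17,15/11,31/19,4,50, 54.3 , 69.48,88 ] 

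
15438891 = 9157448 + 6281443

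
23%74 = 23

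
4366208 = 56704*77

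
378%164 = 50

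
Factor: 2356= 2^2*19^1*31^1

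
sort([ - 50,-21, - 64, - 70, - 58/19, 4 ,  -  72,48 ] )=[-72, - 70, - 64, - 50,-21, - 58/19,4, 48]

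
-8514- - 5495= - 3019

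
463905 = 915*507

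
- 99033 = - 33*3001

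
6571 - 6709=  - 138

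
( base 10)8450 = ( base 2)10000100000010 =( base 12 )4A82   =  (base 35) 6VF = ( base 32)882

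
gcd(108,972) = 108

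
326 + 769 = 1095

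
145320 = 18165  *8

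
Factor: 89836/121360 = 2^( - 2) *5^(-1)*41^( - 1)*607^1= 607/820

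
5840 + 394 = 6234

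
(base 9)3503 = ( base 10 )2595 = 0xA23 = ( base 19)73b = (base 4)220203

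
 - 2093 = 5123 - 7216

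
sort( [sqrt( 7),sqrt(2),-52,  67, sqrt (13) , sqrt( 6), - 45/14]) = [ - 52,  -  45/14,sqrt(2 ),sqrt(6), sqrt ( 7),sqrt(13),67] 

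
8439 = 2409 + 6030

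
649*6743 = 4376207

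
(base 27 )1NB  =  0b10101010001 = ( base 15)60b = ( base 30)1fb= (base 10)1361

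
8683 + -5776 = 2907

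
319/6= 53 + 1/6 = 53.17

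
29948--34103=64051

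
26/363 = 26/363= 0.07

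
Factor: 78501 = 3^1*137^1*191^1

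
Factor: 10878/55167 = 2^1*7^1*71^(  -  1) = 14/71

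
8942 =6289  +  2653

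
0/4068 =0 = 0.00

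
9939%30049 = 9939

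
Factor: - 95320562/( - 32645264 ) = 47660281/16322632  =  2^(-3)*151^1*197^( - 1 )*10357^( - 1)*315631^1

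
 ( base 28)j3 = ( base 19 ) 193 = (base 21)14A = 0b1000010111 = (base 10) 535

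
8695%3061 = 2573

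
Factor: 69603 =3^1 * 23201^1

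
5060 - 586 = 4474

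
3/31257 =1/10419=0.00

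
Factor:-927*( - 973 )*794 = 2^1*3^2*7^1*103^1 * 139^1*397^1 = 716164974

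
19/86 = 19/86 =0.22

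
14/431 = 14/431=0.03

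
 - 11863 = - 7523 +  - 4340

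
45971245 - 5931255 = 40039990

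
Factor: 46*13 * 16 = 9568  =  2^5*13^1*23^1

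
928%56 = 32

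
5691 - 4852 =839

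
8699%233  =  78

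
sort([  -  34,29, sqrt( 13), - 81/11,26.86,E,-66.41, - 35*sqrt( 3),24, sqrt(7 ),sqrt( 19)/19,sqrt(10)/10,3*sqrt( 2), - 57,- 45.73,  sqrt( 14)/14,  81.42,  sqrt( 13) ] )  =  [ - 66.41, -35*sqrt(3),-57,  -  45.73, - 34,- 81/11, sqrt ( 19)/19, sqrt( 14) /14,  sqrt( 10) /10,sqrt( 7), E,sqrt( 13), sqrt(13), 3*sqrt(2),24, 26.86 , 29,81.42]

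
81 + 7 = 88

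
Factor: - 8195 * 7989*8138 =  - 532793679990  =  - 2^1*3^1 * 5^1*11^1 * 13^1*149^1*313^1 * 2663^1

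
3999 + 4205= 8204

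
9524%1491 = 578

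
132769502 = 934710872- 801941370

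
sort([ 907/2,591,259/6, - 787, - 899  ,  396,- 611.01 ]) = [ - 899, - 787,-611.01, 259/6,396, 907/2, 591 ]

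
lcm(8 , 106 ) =424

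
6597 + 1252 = 7849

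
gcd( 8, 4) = 4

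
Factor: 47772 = 2^2*3^2*1327^1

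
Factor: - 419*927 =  -388413=- 3^2*103^1*419^1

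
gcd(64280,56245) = 8035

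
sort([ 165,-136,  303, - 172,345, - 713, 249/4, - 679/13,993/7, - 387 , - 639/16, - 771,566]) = [ - 771, - 713, - 387, - 172, - 136, - 679/13, - 639/16,249/4,993/7,165, 303,  345,566]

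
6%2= 0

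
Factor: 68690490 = 2^1 * 3^1*5^1*11^2*127^1*149^1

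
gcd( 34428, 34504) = 76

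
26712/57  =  8904/19 = 468.63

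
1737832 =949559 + 788273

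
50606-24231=26375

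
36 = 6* 6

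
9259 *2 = 18518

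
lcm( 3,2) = 6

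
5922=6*987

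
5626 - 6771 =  - 1145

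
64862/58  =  1118 + 9/29=   1118.31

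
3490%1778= 1712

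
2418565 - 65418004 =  - 62999439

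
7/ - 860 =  - 1 + 853/860 = - 0.01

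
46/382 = 23/191 = 0.12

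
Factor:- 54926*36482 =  - 2^2*17^1*29^2 * 37^1 * 947^1 = - 2003810332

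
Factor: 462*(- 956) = -2^3 * 3^1*7^1 * 11^1*239^1 = -  441672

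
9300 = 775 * 12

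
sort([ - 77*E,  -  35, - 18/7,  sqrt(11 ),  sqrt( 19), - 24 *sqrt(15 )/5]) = [ - 77 * E, - 35, - 24*sqrt(15 ) /5 , - 18/7,sqrt ( 11),  sqrt( 19 )]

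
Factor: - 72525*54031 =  - 3918598275 = - 3^1*  5^2*71^1*761^1 * 967^1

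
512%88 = 72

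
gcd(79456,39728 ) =39728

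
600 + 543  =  1143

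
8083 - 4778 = 3305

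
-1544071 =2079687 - 3623758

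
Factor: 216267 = 3^1 * 72089^1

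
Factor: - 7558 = - 2^1*3779^1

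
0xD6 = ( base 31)6S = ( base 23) 97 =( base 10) 214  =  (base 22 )9G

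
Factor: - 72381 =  - 3^1*23^1*1049^1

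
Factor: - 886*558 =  - 494388 = - 2^2*3^2 *31^1*443^1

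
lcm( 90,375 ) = 2250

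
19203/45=6401/15 = 426.73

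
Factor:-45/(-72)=5/8 = 2^ ( - 3) * 5^1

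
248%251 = 248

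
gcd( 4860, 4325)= 5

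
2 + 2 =4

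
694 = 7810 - 7116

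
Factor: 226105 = 5^1*11^1*4111^1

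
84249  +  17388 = 101637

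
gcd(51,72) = 3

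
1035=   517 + 518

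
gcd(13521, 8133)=3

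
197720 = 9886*20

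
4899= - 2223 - - 7122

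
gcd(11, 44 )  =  11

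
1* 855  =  855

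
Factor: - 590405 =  - 5^1*118081^1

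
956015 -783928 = 172087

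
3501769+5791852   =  9293621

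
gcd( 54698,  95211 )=1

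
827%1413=827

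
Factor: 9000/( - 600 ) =-15 = - 3^1 * 5^1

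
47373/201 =15791/67 = 235.69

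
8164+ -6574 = 1590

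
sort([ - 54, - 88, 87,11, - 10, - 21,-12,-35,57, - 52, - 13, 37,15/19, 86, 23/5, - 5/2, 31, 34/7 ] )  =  [ - 88, - 54,  -  52, - 35, - 21 , - 13,-12,-10 ,  -  5/2, 15/19, 23/5, 34/7 , 11, 31,37, 57, 86,87 ]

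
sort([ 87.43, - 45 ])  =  [ - 45,87.43]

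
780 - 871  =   - 91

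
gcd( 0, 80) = 80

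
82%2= 0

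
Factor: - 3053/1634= - 2^( - 1) *19^( - 1)*71^1 = - 71/38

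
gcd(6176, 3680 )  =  32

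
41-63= - 22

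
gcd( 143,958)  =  1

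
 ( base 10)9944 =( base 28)cj4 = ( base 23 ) II8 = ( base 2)10011011011000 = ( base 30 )B1E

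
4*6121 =24484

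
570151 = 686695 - 116544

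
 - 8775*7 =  - 61425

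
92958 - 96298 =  - 3340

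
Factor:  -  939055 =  - 5^1*13^1 * 14447^1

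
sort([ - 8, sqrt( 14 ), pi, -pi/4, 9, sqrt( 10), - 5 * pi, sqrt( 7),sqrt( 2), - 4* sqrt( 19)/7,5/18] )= [ - 5 * pi, - 8,-4*sqrt( 19) /7 , - pi/4,5/18,sqrt(2 ),  sqrt (7 ),  pi,sqrt( 10 ) , sqrt (14 ), 9] 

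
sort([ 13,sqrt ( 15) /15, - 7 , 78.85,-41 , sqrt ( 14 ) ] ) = [ - 41,- 7, sqrt(15 )/15, sqrt(14),13, 78.85]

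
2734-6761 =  - 4027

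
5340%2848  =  2492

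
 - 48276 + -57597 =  - 105873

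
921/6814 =921/6814 = 0.14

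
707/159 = 707/159 = 4.45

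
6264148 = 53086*118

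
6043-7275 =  - 1232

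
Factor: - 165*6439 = - 3^1*5^1*11^1*47^1*137^1=-1062435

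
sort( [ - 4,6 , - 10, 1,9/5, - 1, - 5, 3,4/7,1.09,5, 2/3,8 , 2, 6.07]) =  [ - 10,  -  5, -4, - 1,4/7, 2/3,  1, 1.09, 9/5 , 2,3, 5,6,6.07 , 8]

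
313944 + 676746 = 990690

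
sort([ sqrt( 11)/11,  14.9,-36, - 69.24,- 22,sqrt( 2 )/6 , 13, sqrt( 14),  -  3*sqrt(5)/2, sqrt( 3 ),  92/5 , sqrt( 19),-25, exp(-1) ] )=[ - 69.24,-36, - 25, - 22,-3*sqrt( 5)/2, sqrt ( 2)/6, sqrt(11 ) /11,exp( - 1 ),sqrt( 3),  sqrt( 14),  sqrt( 19),13,  14.9,  92/5 ]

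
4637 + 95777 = 100414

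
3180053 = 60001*53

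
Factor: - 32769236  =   - 2^2*1319^1* 6211^1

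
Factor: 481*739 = 355459= 13^1*37^1*739^1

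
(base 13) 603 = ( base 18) 329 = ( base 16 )3F9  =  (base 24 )1I9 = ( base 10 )1017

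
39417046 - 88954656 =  - 49537610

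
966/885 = 1 + 27/295 = 1.09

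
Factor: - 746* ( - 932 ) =695272 = 2^3 * 233^1*373^1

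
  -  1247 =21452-22699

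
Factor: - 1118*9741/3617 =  - 10890438/3617=- 2^1*3^1*13^1*17^1*43^1*191^1*3617^( - 1)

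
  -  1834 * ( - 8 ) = 14672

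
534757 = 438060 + 96697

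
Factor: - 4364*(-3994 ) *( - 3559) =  - 62032715144 = - 2^3*1091^1*1997^1*3559^1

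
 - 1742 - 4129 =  - 5871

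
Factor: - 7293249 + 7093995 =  - 2^1 * 3^1*11^1*3019^1=- 199254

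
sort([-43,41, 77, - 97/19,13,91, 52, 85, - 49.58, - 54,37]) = [ - 54, - 49.58, - 43,- 97/19,  13,37, 41,52,77,85 , 91 ]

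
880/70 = 12+4/7 =12.57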